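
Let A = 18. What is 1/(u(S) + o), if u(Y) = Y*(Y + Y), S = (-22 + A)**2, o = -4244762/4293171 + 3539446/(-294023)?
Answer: 1262291016933/629849496088904 ≈ 0.0020041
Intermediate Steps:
o = -16443504580792/1262291016933 (o = -4244762*1/4293171 + 3539446*(-1/294023) = -4244762/4293171 - 3539446/294023 = -16443504580792/1262291016933 ≈ -13.027)
S = 16 (S = (-22 + 18)**2 = (-4)**2 = 16)
u(Y) = 2*Y**2 (u(Y) = Y*(2*Y) = 2*Y**2)
1/(u(S) + o) = 1/(2*16**2 - 16443504580792/1262291016933) = 1/(2*256 - 16443504580792/1262291016933) = 1/(512 - 16443504580792/1262291016933) = 1/(629849496088904/1262291016933) = 1262291016933/629849496088904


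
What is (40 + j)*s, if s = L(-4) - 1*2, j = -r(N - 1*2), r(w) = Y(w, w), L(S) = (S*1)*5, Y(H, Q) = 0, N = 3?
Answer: -880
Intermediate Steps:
L(S) = 5*S (L(S) = S*5 = 5*S)
r(w) = 0
j = 0 (j = -1*0 = 0)
s = -22 (s = 5*(-4) - 1*2 = -20 - 2 = -22)
(40 + j)*s = (40 + 0)*(-22) = 40*(-22) = -880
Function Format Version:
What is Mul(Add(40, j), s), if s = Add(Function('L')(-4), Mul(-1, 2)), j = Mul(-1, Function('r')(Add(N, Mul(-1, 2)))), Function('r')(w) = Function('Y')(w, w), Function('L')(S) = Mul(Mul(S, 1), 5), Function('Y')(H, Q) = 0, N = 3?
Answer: -880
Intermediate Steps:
Function('L')(S) = Mul(5, S) (Function('L')(S) = Mul(S, 5) = Mul(5, S))
Function('r')(w) = 0
j = 0 (j = Mul(-1, 0) = 0)
s = -22 (s = Add(Mul(5, -4), Mul(-1, 2)) = Add(-20, -2) = -22)
Mul(Add(40, j), s) = Mul(Add(40, 0), -22) = Mul(40, -22) = -880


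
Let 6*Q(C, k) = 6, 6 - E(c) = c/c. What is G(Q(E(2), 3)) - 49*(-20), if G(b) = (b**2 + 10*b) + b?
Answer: 992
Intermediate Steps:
E(c) = 5 (E(c) = 6 - c/c = 6 - 1*1 = 6 - 1 = 5)
Q(C, k) = 1 (Q(C, k) = (1/6)*6 = 1)
G(b) = b**2 + 11*b
G(Q(E(2), 3)) - 49*(-20) = 1*(11 + 1) - 49*(-20) = 1*12 + 980 = 12 + 980 = 992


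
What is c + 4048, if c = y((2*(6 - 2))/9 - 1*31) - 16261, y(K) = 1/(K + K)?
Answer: -6619455/542 ≈ -12213.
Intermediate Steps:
y(K) = 1/(2*K)
c = -8813471/542 (c = 1/(2*((2*(6 - 2))/9 - 1*31)) - 16261 = 1/(2*((2*4)*(⅑) - 31)) - 16261 = 1/(2*(8*(⅑) - 31)) - 16261 = 1/(2*(8/9 - 31)) - 16261 = 1/(2*(-271/9)) - 16261 = (½)*(-9/271) - 16261 = -9/542 - 16261 = -8813471/542 ≈ -16261.)
c + 4048 = -8813471/542 + 4048 = -6619455/542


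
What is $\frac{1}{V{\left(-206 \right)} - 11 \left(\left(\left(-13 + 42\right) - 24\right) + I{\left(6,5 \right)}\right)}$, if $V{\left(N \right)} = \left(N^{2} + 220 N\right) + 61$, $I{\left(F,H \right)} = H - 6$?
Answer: $- \frac{1}{2867} \approx -0.0003488$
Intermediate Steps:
$I{\left(F,H \right)} = -6 + H$
$V{\left(N \right)} = 61 + N^{2} + 220 N$
$\frac{1}{V{\left(-206 \right)} - 11 \left(\left(\left(-13 + 42\right) - 24\right) + I{\left(6,5 \right)}\right)} = \frac{1}{\left(61 + \left(-206\right)^{2} + 220 \left(-206\right)\right) - 11 \left(\left(\left(-13 + 42\right) - 24\right) + \left(-6 + 5\right)\right)} = \frac{1}{\left(61 + 42436 - 45320\right) - 11 \left(\left(29 - 24\right) - 1\right)} = \frac{1}{-2823 - 11 \left(5 - 1\right)} = \frac{1}{-2823 - 44} = \frac{1}{-2867} = - \frac{1}{2867}$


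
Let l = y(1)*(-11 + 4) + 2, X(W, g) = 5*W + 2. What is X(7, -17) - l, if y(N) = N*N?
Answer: 42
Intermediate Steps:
y(N) = N²
X(W, g) = 2 + 5*W
l = -5 (l = 1²*(-11 + 4) + 2 = 1*(-7) + 2 = -7 + 2 = -5)
X(7, -17) - l = (2 + 5*7) - 1*(-5) = (2 + 35) + 5 = 37 + 5 = 42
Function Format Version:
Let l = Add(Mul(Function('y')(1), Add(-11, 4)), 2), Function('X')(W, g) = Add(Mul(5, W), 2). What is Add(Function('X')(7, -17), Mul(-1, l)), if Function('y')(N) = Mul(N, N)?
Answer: 42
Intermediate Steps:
Function('y')(N) = Pow(N, 2)
Function('X')(W, g) = Add(2, Mul(5, W))
l = -5 (l = Add(Mul(Pow(1, 2), Add(-11, 4)), 2) = Add(Mul(1, -7), 2) = Add(-7, 2) = -5)
Add(Function('X')(7, -17), Mul(-1, l)) = Add(Add(2, Mul(5, 7)), Mul(-1, -5)) = Add(Add(2, 35), 5) = Add(37, 5) = 42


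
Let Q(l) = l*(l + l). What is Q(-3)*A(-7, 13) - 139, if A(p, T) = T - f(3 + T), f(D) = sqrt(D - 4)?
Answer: 95 - 36*sqrt(3) ≈ 32.646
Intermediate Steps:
f(D) = sqrt(-4 + D)
Q(l) = 2*l**2 (Q(l) = l*(2*l) = 2*l**2)
A(p, T) = T - sqrt(-1 + T) (A(p, T) = T - sqrt(-4 + (3 + T)) = T - sqrt(-1 + T))
Q(-3)*A(-7, 13) - 139 = (2*(-3)**2)*(13 - sqrt(-1 + 13)) - 139 = (2*9)*(13 - sqrt(12)) - 139 = 18*(13 - 2*sqrt(3)) - 139 = (234 - 36*sqrt(3)) - 139 = 95 - 36*sqrt(3)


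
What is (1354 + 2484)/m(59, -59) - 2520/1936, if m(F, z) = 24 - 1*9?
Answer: 924071/3630 ≈ 254.56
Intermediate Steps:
m(F, z) = 15 (m(F, z) = 24 - 9 = 15)
(1354 + 2484)/m(59, -59) - 2520/1936 = (1354 + 2484)/15 - 2520/1936 = 3838*(1/15) - 2520*1/1936 = 3838/15 - 315/242 = 924071/3630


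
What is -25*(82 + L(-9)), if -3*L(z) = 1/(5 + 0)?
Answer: -6145/3 ≈ -2048.3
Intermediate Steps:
L(z) = -1/15 (L(z) = -1/(3*(5 + 0)) = -⅓/5 = -⅓*⅕ = -1/15)
-25*(82 + L(-9)) = -25*(82 - 1/15) = -25*1229/15 = -6145/3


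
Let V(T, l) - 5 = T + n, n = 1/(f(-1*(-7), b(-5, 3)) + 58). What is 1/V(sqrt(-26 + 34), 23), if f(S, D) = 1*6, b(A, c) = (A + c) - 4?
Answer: 20544/70273 - 8192*sqrt(2)/70273 ≈ 0.12749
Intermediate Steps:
b(A, c) = -4 + A + c
f(S, D) = 6
n = 1/64 (n = 1/(6 + 58) = 1/64 ≈ 0.015625)
V(T, l) = 321/64 + T (V(T, l) = 5 + (T + 1/64) = 5 + (1/64 + T) = 321/64 + T)
1/V(sqrt(-26 + 34), 23) = 1/(321/64 + sqrt(-26 + 34)) = 1/(321/64 + sqrt(8)) = 1/(321/64 + 2*sqrt(2))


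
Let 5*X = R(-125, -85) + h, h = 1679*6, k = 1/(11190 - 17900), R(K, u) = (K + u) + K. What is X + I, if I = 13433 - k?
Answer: 103205169/6710 ≈ 15381.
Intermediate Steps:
R(K, u) = u + 2*K
k = -1/6710 (k = 1/(-6710) = -1/6710 ≈ -0.00014903)
h = 10074
I = 90135431/6710 (I = 13433 - 1*(-1/6710) = 13433 + 1/6710 = 90135431/6710 ≈ 13433.)
X = 9739/5 (X = ((-85 + 2*(-125)) + 10074)/5 = ((-85 - 250) + 10074)/5 = (-335 + 10074)/5 = (⅕)*9739 = 9739/5 ≈ 1947.8)
X + I = 9739/5 + 90135431/6710 = 103205169/6710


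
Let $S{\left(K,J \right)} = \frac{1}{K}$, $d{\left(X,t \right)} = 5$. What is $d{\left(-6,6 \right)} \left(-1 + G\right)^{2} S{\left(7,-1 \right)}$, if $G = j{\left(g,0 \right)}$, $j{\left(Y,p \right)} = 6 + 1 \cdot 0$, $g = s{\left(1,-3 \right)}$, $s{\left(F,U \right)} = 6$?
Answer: $\frac{125}{7} \approx 17.857$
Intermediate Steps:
$g = 6$
$j{\left(Y,p \right)} = 6$ ($j{\left(Y,p \right)} = 6 + 0 = 6$)
$G = 6$
$d{\left(-6,6 \right)} \left(-1 + G\right)^{2} S{\left(7,-1 \right)} = \frac{5 \left(-1 + 6\right)^{2}}{7} = 5 \cdot 5^{2} \cdot \frac{1}{7} = 5 \cdot 25 \cdot \frac{1}{7} = 125 \cdot \frac{1}{7} = \frac{125}{7}$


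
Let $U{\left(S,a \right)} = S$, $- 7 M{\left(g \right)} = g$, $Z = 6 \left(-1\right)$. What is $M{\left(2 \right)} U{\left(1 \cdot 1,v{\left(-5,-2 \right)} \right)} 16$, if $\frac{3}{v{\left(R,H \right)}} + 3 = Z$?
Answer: $- \frac{32}{7} \approx -4.5714$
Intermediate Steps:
$Z = -6$
$M{\left(g \right)} = - \frac{g}{7}$
$v{\left(R,H \right)} = - \frac{1}{3}$ ($v{\left(R,H \right)} = \frac{3}{-3 - 6} = \frac{3}{-9} = 3 \left(- \frac{1}{9}\right) = - \frac{1}{3}$)
$M{\left(2 \right)} U{\left(1 \cdot 1,v{\left(-5,-2 \right)} \right)} 16 = \left(- \frac{1}{7}\right) 2 \cdot 1 \cdot 1 \cdot 16 = \left(- \frac{2}{7}\right) 1 \cdot 16 = \left(- \frac{2}{7}\right) 16 = - \frac{32}{7}$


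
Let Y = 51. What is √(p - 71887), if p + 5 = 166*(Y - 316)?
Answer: I*√115882 ≈ 340.41*I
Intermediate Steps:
p = -43995 (p = -5 + 166*(51 - 316) = -5 + 166*(-265) = -5 - 43990 = -43995)
√(p - 71887) = √(-43995 - 71887) = √(-115882) = I*√115882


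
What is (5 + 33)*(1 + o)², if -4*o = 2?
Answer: 19/2 ≈ 9.5000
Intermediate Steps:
o = -½ (o = -¼*2 = -½ ≈ -0.50000)
(5 + 33)*(1 + o)² = (5 + 33)*(1 - ½)² = 38*(½)² = 38*(¼) = 19/2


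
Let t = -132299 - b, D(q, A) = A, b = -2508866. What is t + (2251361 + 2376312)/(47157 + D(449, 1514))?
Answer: 115674520130/48671 ≈ 2.3767e+6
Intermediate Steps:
t = 2376567 (t = -132299 - 1*(-2508866) = -132299 + 2508866 = 2376567)
t + (2251361 + 2376312)/(47157 + D(449, 1514)) = 2376567 + (2251361 + 2376312)/(47157 + 1514) = 2376567 + 4627673/48671 = 115674520130/48671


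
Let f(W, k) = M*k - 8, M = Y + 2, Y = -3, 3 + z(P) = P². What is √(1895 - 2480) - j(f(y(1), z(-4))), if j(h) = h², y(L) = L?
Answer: -441 + 3*I*√65 ≈ -441.0 + 24.187*I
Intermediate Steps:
z(P) = -3 + P²
M = -1 (M = -3 + 2 = -1)
f(W, k) = -8 - k (f(W, k) = -k - 8 = -8 - k)
√(1895 - 2480) - j(f(y(1), z(-4))) = √(1895 - 2480) - (-8 - (-3 + (-4)²))² = √(-585) - (-8 - (-3 + 16))² = 3*I*√65 - (-8 - 1*13)² = 3*I*√65 - (-8 - 13)² = 3*I*√65 - 1*(-21)² = 3*I*√65 - 1*441 = 3*I*√65 - 441 = -441 + 3*I*√65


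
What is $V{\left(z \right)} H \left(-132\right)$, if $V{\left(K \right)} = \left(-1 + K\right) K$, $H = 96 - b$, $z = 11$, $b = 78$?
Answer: $-261360$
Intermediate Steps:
$H = 18$ ($H = 96 - 78 = 18$)
$V{\left(K \right)} = K \left(-1 + K\right)$
$V{\left(z \right)} H \left(-132\right) = 11 \left(-1 + 11\right) 18 \left(-132\right) = 11 \cdot 10 \cdot 18 \left(-132\right) = 110 \cdot 18 \left(-132\right) = 1980 \left(-132\right) = -261360$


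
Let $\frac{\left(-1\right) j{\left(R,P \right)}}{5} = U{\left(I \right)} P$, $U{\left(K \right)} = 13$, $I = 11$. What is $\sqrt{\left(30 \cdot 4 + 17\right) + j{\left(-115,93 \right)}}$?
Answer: $2 i \sqrt{1477} \approx 76.864 i$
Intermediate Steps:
$j{\left(R,P \right)} = - 65 P$ ($j{\left(R,P \right)} = - 5 \cdot 13 P = - 65 P$)
$\sqrt{\left(30 \cdot 4 + 17\right) + j{\left(-115,93 \right)}} = \sqrt{\left(30 \cdot 4 + 17\right) - 6045} = \sqrt{\left(120 + 17\right) - 6045} = \sqrt{137 - 6045} = \sqrt{-5908} = 2 i \sqrt{1477}$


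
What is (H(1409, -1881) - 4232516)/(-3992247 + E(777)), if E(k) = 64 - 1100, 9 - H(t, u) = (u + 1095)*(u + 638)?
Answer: 744215/570469 ≈ 1.3046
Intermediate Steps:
H(t, u) = 9 - (638 + u)*(1095 + u) (H(t, u) = 9 - (u + 1095)*(u + 638) = 9 - (1095 + u)*(638 + u) = 9 - (638 + u)*(1095 + u))
E(k) = -1036
(H(1409, -1881) - 4232516)/(-3992247 + E(777)) = ((-698601 - 1*(-1881)² - 1733*(-1881)) - 4232516)/(-3992247 - 1036) = ((-698601 - 1*3538161 + 3259773) - 4232516)/(-3993283) = ((-698601 - 3538161 + 3259773) - 4232516)*(-1/3993283) = (-976989 - 4232516)*(-1/3993283) = -5209505*(-1/3993283) = 744215/570469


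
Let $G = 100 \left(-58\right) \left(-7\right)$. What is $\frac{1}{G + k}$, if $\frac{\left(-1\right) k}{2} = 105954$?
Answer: $- \frac{1}{171308} \approx -5.8374 \cdot 10^{-6}$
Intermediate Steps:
$k = -211908$ ($k = \left(-2\right) 105954 = -211908$)
$G = 40600$ ($G = \left(-5800\right) \left(-7\right) = 40600$)
$\frac{1}{G + k} = \frac{1}{40600 - 211908} = \frac{1}{-171308} = - \frac{1}{171308}$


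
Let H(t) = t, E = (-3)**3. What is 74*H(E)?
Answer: -1998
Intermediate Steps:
E = -27
74*H(E) = 74*(-27) = -1998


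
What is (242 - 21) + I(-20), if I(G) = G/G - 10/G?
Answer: 445/2 ≈ 222.50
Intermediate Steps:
I(G) = 1 - 10/G
(242 - 21) + I(-20) = (242 - 21) + (-10 - 20)/(-20) = 221 - 1/20*(-30) = 221 + 3/2 = 445/2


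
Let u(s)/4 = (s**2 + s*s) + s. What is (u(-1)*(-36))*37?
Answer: -5328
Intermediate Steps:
u(s) = 4*s + 8*s**2 (u(s) = 4*((s**2 + s*s) + s) = 4*((s**2 + s**2) + s) = 4*(2*s**2 + s) = 4*(s + 2*s**2) = 4*s + 8*s**2)
(u(-1)*(-36))*37 = ((4*(-1)*(1 + 2*(-1)))*(-36))*37 = ((4*(-1)*(1 - 2))*(-36))*37 = ((4*(-1)*(-1))*(-36))*37 = (4*(-36))*37 = -144*37 = -5328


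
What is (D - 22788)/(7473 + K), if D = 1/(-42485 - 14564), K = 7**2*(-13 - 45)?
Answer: -118184783/24017629 ≈ -4.9208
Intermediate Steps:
K = -2842 (K = 49*(-58) = -2842)
D = -1/57049 (D = 1/(-57049) = -1/57049 ≈ -1.7529e-5)
(D - 22788)/(7473 + K) = (-1/57049 - 22788)/(7473 - 2842) = -1300032613/57049/4631 = -1300032613/57049*1/4631 = -118184783/24017629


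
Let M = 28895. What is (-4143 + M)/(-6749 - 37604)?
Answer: -1456/2609 ≈ -0.55807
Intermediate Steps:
(-4143 + M)/(-6749 - 37604) = (-4143 + 28895)/(-6749 - 37604) = 24752/(-44353) = 24752*(-1/44353) = -1456/2609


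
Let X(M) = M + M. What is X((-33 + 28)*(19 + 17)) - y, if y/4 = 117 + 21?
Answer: -912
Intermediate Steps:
y = 552 (y = 4*(117 + 21) = 4*138 = 552)
X(M) = 2*M
X((-33 + 28)*(19 + 17)) - y = 2*((-33 + 28)*(19 + 17)) - 1*552 = 2*(-5*36) - 552 = 2*(-180) - 552 = -360 - 552 = -912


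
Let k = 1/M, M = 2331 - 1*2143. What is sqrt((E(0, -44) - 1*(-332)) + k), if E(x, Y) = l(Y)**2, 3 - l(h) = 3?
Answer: sqrt(2933599)/94 ≈ 18.221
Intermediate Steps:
l(h) = 0 (l(h) = 3 - 1*3 = 3 - 3 = 0)
M = 188 (M = 2331 - 2143 = 188)
E(x, Y) = 0 (E(x, Y) = 0**2 = 0)
k = 1/188 ≈ 0.0053191
sqrt((E(0, -44) - 1*(-332)) + k) = sqrt((0 - 1*(-332)) + 1/188) = sqrt((0 + 332) + 1/188) = sqrt(332 + 1/188) = sqrt(62417/188) = sqrt(2933599)/94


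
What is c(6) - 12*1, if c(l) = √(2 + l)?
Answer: -12 + 2*√2 ≈ -9.1716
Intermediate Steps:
c(6) - 12*1 = √(2 + 6) - 12*1 = √8 - 12 = 2*√2 - 12 = -12 + 2*√2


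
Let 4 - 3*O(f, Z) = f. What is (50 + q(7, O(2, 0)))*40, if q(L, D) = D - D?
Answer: 2000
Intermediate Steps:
O(f, Z) = 4/3 - f/3
q(L, D) = 0
(50 + q(7, O(2, 0)))*40 = (50 + 0)*40 = 50*40 = 2000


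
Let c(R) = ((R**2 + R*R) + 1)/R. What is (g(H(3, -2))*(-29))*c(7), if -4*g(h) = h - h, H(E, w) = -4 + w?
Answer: 0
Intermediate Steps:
g(h) = 0 (g(h) = -(h - h)/4 = -1/4*0 = 0)
c(R) = (1 + 2*R**2)/R (c(R) = ((R**2 + R**2) + 1)/R = (2*R**2 + 1)/R = (1 + 2*R**2)/R)
(g(H(3, -2))*(-29))*c(7) = (0*(-29))*(1/7 + 2*7) = 0*(1/7 + 14) = 0*(99/7) = 0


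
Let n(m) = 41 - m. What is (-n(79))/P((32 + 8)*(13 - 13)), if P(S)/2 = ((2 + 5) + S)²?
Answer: 19/49 ≈ 0.38775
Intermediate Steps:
P(S) = 2*(7 + S)² (P(S) = 2*((2 + 5) + S)² = 2*(7 + S)²)
(-n(79))/P((32 + 8)*(13 - 13)) = (-(41 - 1*79))/((2*(7 + (32 + 8)*(13 - 13))²)) = (-(41 - 79))/((2*(7 + 40*0)²)) = (-1*(-38))/((2*(7 + 0)²)) = 38/((2*7²)) = 38/((2*49)) = 38/98 = 38*(1/98) = 19/49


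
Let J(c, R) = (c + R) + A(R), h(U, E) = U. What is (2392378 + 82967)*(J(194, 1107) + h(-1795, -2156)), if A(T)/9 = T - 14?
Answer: 23127148335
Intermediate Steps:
A(T) = -126 + 9*T (A(T) = 9*(T - 14) = 9*(-14 + T) = -126 + 9*T)
J(c, R) = -126 + c + 10*R (J(c, R) = (c + R) + (-126 + 9*R) = (R + c) + (-126 + 9*R) = -126 + c + 10*R)
(2392378 + 82967)*(J(194, 1107) + h(-1795, -2156)) = (2392378 + 82967)*((-126 + 194 + 10*1107) - 1795) = 2475345*((-126 + 194 + 11070) - 1795) = 2475345*(11138 - 1795) = 2475345*9343 = 23127148335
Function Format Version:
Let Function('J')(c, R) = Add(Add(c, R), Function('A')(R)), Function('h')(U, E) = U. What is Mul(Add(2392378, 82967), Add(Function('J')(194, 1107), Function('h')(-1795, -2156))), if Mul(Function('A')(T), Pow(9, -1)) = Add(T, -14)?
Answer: 23127148335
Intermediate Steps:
Function('A')(T) = Add(-126, Mul(9, T)) (Function('A')(T) = Mul(9, Add(T, -14)) = Mul(9, Add(-14, T)) = Add(-126, Mul(9, T)))
Function('J')(c, R) = Add(-126, c, Mul(10, R)) (Function('J')(c, R) = Add(Add(c, R), Add(-126, Mul(9, R))) = Add(Add(R, c), Add(-126, Mul(9, R))) = Add(-126, c, Mul(10, R)))
Mul(Add(2392378, 82967), Add(Function('J')(194, 1107), Function('h')(-1795, -2156))) = Mul(Add(2392378, 82967), Add(Add(-126, 194, Mul(10, 1107)), -1795)) = Mul(2475345, Add(Add(-126, 194, 11070), -1795)) = Mul(2475345, Add(11138, -1795)) = Mul(2475345, 9343) = 23127148335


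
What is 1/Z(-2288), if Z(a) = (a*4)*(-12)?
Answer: 1/109824 ≈ 9.1055e-6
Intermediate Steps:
Z(a) = -48*a (Z(a) = (4*a)*(-12) = -48*a)
1/Z(-2288) = 1/(-48*(-2288)) = 1/109824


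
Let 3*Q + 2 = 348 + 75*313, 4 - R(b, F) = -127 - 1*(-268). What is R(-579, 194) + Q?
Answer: 23410/3 ≈ 7803.3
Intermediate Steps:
R(b, F) = -137 (R(b, F) = 4 - (-127 - 1*(-268)) = 4 - (-127 + 268) = 4 - 1*141 = 4 - 141 = -137)
Q = 23821/3 (Q = -⅔ + (348 + 75*313)/3 = -⅔ + (348 + 23475)/3 = -⅔ + (⅓)*23823 = -⅔ + 7941 = 23821/3 ≈ 7940.3)
R(-579, 194) + Q = -137 + 23821/3 = 23410/3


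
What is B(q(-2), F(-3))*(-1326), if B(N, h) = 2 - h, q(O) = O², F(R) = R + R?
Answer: -10608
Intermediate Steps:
F(R) = 2*R
B(q(-2), F(-3))*(-1326) = (2 - 2*(-3))*(-1326) = (2 - 1*(-6))*(-1326) = (2 + 6)*(-1326) = 8*(-1326) = -10608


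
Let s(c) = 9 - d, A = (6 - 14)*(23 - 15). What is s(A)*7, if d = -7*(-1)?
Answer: 14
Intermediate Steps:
A = -64 (A = -8*8 = -64)
d = 7
s(c) = 2 (s(c) = 9 - 1*7 = 9 - 7 = 2)
s(A)*7 = 2*7 = 14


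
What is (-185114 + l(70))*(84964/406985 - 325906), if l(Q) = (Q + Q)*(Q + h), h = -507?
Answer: 32668132835639124/406985 ≈ 8.0269e+10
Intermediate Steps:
l(Q) = 2*Q*(-507 + Q) (l(Q) = (Q + Q)*(Q - 507) = (2*Q)*(-507 + Q) = 2*Q*(-507 + Q))
(-185114 + l(70))*(84964/406985 - 325906) = (-185114 + 2*70*(-507 + 70))*(84964/406985 - 325906) = (-185114 + 2*70*(-437))*(84964*(1/406985) - 325906) = (-185114 - 61180)*(84964/406985 - 325906) = -246294*(-132638768446/406985) = 32668132835639124/406985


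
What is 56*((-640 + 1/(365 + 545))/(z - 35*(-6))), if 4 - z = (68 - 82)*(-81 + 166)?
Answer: -64711/2535 ≈ -25.527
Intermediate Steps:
z = 1194 (z = 4 - (68 - 82)*(-81 + 166) = 4 - (-14)*85 = 4 - 1*(-1190) = 4 + 1190 = 1194)
56*((-640 + 1/(365 + 545))/(z - 35*(-6))) = 56*((-640 + 1/(365 + 545))/(1194 - 35*(-6))) = 56*((-640 + 1/910)/(1194 + 210)) = 56*((-640 + 1/910)/1404) = 56*(-582399/910*1/1404) = 56*(-64711/141960) = -64711/2535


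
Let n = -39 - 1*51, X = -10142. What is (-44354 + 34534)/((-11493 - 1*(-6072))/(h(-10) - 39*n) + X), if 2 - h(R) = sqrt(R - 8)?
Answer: 1228600915839920/1269080133498577 - 159702660*I*sqrt(2)/1269080133498577 ≈ 0.9681 - 1.7797e-7*I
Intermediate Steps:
h(R) = 2 - sqrt(-8 + R) (h(R) = 2 - sqrt(R - 8) = 2 - sqrt(-8 + R))
n = -90 (n = -39 - 51 = -90)
(-44354 + 34534)/((-11493 - 1*(-6072))/(h(-10) - 39*n) + X) = (-44354 + 34534)/((-11493 - 1*(-6072))/((2 - sqrt(-8 - 10)) - 39*(-90)) - 10142) = -9820/((-11493 + 6072)/((2 - sqrt(-18)) + 3510) - 10142) = -9820/(-5421/((2 - 3*I*sqrt(2)) + 3510) - 10142) = -9820/(-5421/(3512 - 3*I*sqrt(2)) - 10142) = -9820/(-10142 - 5421/(3512 - 3*I*sqrt(2)))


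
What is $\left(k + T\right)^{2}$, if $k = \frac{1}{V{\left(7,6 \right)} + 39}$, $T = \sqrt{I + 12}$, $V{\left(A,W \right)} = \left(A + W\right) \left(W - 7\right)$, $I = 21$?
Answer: $\frac{22309}{676} + \frac{\sqrt{33}}{13} \approx 33.443$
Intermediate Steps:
$V{\left(A,W \right)} = \left(-7 + W\right) \left(A + W\right)$ ($V{\left(A,W \right)} = \left(A + W\right) \left(W - 7\right) = \left(A + W\right) \left(-7 + W\right) = \left(-7 + W\right) \left(A + W\right)$)
$T = \sqrt{33}$ ($T = \sqrt{21 + 12} = \sqrt{33} \approx 5.7446$)
$k = \frac{1}{26}$ ($k = \frac{1}{\left(6^{2} - 49 - 42 + 7 \cdot 6\right) + 39} = \frac{1}{\left(36 - 49 - 42 + 42\right) + 39} = \frac{1}{-13 + 39} = \frac{1}{26} \approx 0.038462$)
$\left(k + T\right)^{2} = \left(\frac{1}{26} + \sqrt{33}\right)^{2}$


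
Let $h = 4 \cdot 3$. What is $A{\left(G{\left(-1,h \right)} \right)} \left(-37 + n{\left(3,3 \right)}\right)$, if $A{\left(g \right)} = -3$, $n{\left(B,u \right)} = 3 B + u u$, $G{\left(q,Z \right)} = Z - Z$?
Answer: $57$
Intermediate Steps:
$h = 12$
$G{\left(q,Z \right)} = 0$
$n{\left(B,u \right)} = u^{2} + 3 B$ ($n{\left(B,u \right)} = 3 B + u^{2} = u^{2} + 3 B$)
$A{\left(G{\left(-1,h \right)} \right)} \left(-37 + n{\left(3,3 \right)}\right) = - 3 \left(-37 + \left(3^{2} + 3 \cdot 3\right)\right) = - 3 \left(-37 + \left(9 + 9\right)\right) = - 3 \left(-37 + 18\right) = \left(-3\right) \left(-19\right) = 57$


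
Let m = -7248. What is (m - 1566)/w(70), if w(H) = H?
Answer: -4407/35 ≈ -125.91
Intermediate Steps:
(m - 1566)/w(70) = (-7248 - 1566)/70 = -8814*1/70 = -4407/35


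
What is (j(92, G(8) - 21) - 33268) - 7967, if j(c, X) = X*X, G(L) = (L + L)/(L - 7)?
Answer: -41210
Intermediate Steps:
G(L) = 2*L/(-7 + L) (G(L) = (2*L)/(-7 + L) = 2*L/(-7 + L))
j(c, X) = X²
(j(92, G(8) - 21) - 33268) - 7967 = ((2*8/(-7 + 8) - 21)² - 33268) - 7967 = ((2*8/1 - 21)² - 33268) - 7967 = ((2*8*1 - 21)² - 33268) - 7967 = ((16 - 21)² - 33268) - 7967 = ((-5)² - 33268) - 7967 = (25 - 33268) - 7967 = -33243 - 7967 = -41210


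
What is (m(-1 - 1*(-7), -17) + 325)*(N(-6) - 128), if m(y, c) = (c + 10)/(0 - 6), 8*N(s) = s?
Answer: -1007855/24 ≈ -41994.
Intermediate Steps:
N(s) = s/8
m(y, c) = -5/3 - c/6 (m(y, c) = (10 + c)/(-6) = (10 + c)*(-⅙) = -5/3 - c/6)
(m(-1 - 1*(-7), -17) + 325)*(N(-6) - 128) = ((-5/3 - ⅙*(-17)) + 325)*((⅛)*(-6) - 128) = ((-5/3 + 17/6) + 325)*(-¾ - 128) = (7/6 + 325)*(-515/4) = (1957/6)*(-515/4) = -1007855/24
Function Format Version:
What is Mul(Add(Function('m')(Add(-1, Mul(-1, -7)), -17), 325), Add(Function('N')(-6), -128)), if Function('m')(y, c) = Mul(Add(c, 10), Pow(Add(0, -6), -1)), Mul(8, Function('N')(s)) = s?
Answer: Rational(-1007855, 24) ≈ -41994.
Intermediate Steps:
Function('N')(s) = Mul(Rational(1, 8), s)
Function('m')(y, c) = Add(Rational(-5, 3), Mul(Rational(-1, 6), c)) (Function('m')(y, c) = Mul(Add(10, c), Pow(-6, -1)) = Mul(Add(10, c), Rational(-1, 6)) = Add(Rational(-5, 3), Mul(Rational(-1, 6), c)))
Mul(Add(Function('m')(Add(-1, Mul(-1, -7)), -17), 325), Add(Function('N')(-6), -128)) = Mul(Add(Add(Rational(-5, 3), Mul(Rational(-1, 6), -17)), 325), Add(Mul(Rational(1, 8), -6), -128)) = Mul(Add(Add(Rational(-5, 3), Rational(17, 6)), 325), Add(Rational(-3, 4), -128)) = Mul(Add(Rational(7, 6), 325), Rational(-515, 4)) = Mul(Rational(1957, 6), Rational(-515, 4)) = Rational(-1007855, 24)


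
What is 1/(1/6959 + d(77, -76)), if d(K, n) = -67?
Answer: -6959/466252 ≈ -0.014925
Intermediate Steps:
1/(1/6959 + d(77, -76)) = 1/(1/6959 - 67) = 1/(-466252/6959) = -6959/466252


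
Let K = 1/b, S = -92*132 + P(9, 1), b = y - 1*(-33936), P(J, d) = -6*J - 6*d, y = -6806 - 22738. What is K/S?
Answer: -1/53599968 ≈ -1.8657e-8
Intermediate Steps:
y = -29544
b = 4392 (b = -29544 - 1*(-33936) = -29544 + 33936 = 4392)
S = -12204 (S = -92*132 + (-6*9 - 6*1) = -12144 + (-54 - 6) = -12144 - 60 = -12204)
K = 1/4392 ≈ 0.00022769
K/S = (1/4392)/(-12204) = (1/4392)*(-1/12204) = -1/53599968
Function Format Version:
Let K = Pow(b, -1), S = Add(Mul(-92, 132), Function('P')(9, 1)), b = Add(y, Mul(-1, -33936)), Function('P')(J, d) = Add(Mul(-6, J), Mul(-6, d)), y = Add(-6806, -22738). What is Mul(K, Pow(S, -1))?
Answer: Rational(-1, 53599968) ≈ -1.8657e-8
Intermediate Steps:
y = -29544
b = 4392 (b = Add(-29544, Mul(-1, -33936)) = Add(-29544, 33936) = 4392)
S = -12204 (S = Add(Mul(-92, 132), Add(Mul(-6, 9), Mul(-6, 1))) = Add(-12144, Add(-54, -6)) = Add(-12144, -60) = -12204)
K = Rational(1, 4392) (K = Pow(4392, -1) = Rational(1, 4392) ≈ 0.00022769)
Mul(K, Pow(S, -1)) = Mul(Rational(1, 4392), Pow(-12204, -1)) = Mul(Rational(1, 4392), Rational(-1, 12204)) = Rational(-1, 53599968)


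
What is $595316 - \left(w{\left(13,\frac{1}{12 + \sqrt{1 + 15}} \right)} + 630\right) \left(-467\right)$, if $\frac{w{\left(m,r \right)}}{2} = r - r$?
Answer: $889526$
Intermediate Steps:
$w{\left(m,r \right)} = 0$ ($w{\left(m,r \right)} = 2 \left(r - r\right) = 2 \cdot 0 = 0$)
$595316 - \left(w{\left(13,\frac{1}{12 + \sqrt{1 + 15}} \right)} + 630\right) \left(-467\right) = 595316 - \left(0 + 630\right) \left(-467\right) = 595316 - 630 \left(-467\right) = 595316 - -294210 = 595316 + 294210 = 889526$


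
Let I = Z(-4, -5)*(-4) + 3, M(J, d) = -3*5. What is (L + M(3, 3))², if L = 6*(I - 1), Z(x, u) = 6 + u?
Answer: 729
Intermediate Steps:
M(J, d) = -15
I = -1 (I = (6 - 5)*(-4) + 3 = 1*(-4) + 3 = -4 + 3 = -1)
L = -12 (L = 6*(-1 - 1) = 6*(-2) = -12)
(L + M(3, 3))² = (-12 - 15)² = (-27)² = 729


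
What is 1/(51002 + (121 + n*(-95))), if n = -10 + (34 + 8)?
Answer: 1/48083 ≈ 2.0797e-5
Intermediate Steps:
n = 32 (n = -10 + 42 = 32)
1/(51002 + (121 + n*(-95))) = 1/(51002 + (121 + 32*(-95))) = 1/(51002 + (121 - 3040)) = 1/(51002 - 2919) = 1/48083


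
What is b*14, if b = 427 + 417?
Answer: 11816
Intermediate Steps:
b = 844
b*14 = 844*14 = 11816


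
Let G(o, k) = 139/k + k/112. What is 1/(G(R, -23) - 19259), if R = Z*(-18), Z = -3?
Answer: -2576/49627281 ≈ -5.1907e-5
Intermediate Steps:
R = 54 (R = -3*(-18) = 54)
G(o, k) = 139/k + k/112 (G(o, k) = 139/k + k*(1/112) = 139/k + k/112)
1/(G(R, -23) - 19259) = 1/((139/(-23) + (1/112)*(-23)) - 19259) = 1/((139*(-1/23) - 23/112) - 19259) = 1/((-139/23 - 23/112) - 19259) = 1/(-16097/2576 - 19259) = 1/(-49627281/2576) = -2576/49627281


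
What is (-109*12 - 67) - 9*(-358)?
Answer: 1847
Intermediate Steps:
(-109*12 - 67) - 9*(-358) = (-1308 - 67) + 3222 = -1375 + 3222 = 1847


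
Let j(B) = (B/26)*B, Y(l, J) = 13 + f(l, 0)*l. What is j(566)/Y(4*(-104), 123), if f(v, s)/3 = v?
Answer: 160178/6749353 ≈ 0.023732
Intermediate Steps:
f(v, s) = 3*v
Y(l, J) = 13 + 3*l² (Y(l, J) = 13 + (3*l)*l = 13 + 3*l²)
j(B) = B²/26 (j(B) = (B*(1/26))*B = (B/26)*B = B²/26)
j(566)/Y(4*(-104), 123) = ((1/26)*566²)/(13 + 3*(4*(-104))²) = ((1/26)*320356)/(13 + 3*(-416)²) = 160178/(13*(13 + 3*173056)) = 160178/(13*(13 + 519168)) = (160178/13)/519181 = (160178/13)*(1/519181) = 160178/6749353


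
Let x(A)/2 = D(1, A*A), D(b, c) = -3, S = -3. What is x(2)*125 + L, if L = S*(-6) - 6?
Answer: -738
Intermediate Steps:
L = 12 (L = -3*(-6) - 6 = 18 - 6 = 12)
x(A) = -6 (x(A) = 2*(-3) = -6)
x(2)*125 + L = -6*125 + 12 = -750 + 12 = -738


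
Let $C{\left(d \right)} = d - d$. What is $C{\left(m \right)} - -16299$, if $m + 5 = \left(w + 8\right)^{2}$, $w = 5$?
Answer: $16299$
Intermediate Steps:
$m = 164$ ($m = -5 + \left(5 + 8\right)^{2} = -5 + 13^{2} = -5 + 169 = 164$)
$C{\left(d \right)} = 0$
$C{\left(m \right)} - -16299 = 0 - -16299 = 0 + 16299 = 16299$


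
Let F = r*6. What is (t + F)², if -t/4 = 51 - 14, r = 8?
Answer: 10000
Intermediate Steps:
t = -148 (t = -4*(51 - 14) = -4*37 = -148)
F = 48 (F = 8*6 = 48)
(t + F)² = (-148 + 48)² = (-100)² = 10000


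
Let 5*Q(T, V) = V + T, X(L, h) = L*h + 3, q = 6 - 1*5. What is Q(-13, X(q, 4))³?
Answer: -216/125 ≈ -1.7280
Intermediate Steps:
q = 1 (q = 6 - 5 = 1)
X(L, h) = 3 + L*h
Q(T, V) = T/5 + V/5 (Q(T, V) = (V + T)/5 = (T + V)/5 = T/5 + V/5)
Q(-13, X(q, 4))³ = ((⅕)*(-13) + (3 + 1*4)/5)³ = (-13/5 + (3 + 4)/5)³ = (-13/5 + (⅕)*7)³ = (-13/5 + 7/5)³ = (-6/5)³ = -216/125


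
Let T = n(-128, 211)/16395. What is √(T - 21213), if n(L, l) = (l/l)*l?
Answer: 2*I*√1425491654745/16395 ≈ 145.65*I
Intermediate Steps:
n(L, l) = l (n(L, l) = 1*l = l)
T = 211/16395 ≈ 0.012870
√(T - 21213) = √(211/16395 - 21213) = √(-347786924/16395) = 2*I*√1425491654745/16395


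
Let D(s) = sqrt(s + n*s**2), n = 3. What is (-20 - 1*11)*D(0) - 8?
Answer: -8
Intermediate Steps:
D(s) = sqrt(s + 3*s**2)
(-20 - 1*11)*D(0) - 8 = (-20 - 1*11)*sqrt(0*(1 + 3*0)) - 8 = (-20 - 11)*sqrt(0*(1 + 0)) - 8 = -31*sqrt(0*1) - 8 = -31*sqrt(0) - 8 = -31*0 - 8 = 0 - 8 = -8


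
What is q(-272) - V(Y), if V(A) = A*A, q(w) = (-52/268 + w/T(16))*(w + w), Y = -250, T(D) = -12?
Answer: -15019748/201 ≈ -74725.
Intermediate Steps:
q(w) = 2*w*(-13/67 - w/12) (q(w) = (-52/268 + w/(-12))*(w + w) = (-52*1/268 + w*(-1/12))*(2*w) = (-13/67 - w/12)*(2*w) = 2*w*(-13/67 - w/12))
V(A) = A²
q(-272) - V(Y) = (1/402)*(-272)*(-156 - 67*(-272)) - 1*(-250)² = (1/402)*(-272)*(-156 + 18224) - 1*62500 = (1/402)*(-272)*18068 - 62500 = -2457248/201 - 62500 = -15019748/201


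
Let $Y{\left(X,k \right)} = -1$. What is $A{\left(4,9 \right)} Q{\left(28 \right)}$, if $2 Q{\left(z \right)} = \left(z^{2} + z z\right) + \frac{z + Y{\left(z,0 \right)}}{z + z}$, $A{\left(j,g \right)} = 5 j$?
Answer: $\frac{439175}{28} \approx 15685.0$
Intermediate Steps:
$Q{\left(z \right)} = z^{2} + \frac{-1 + z}{4 z}$ ($Q{\left(z \right)} = \frac{\left(z^{2} + z z\right) + \frac{z - 1}{z + z}}{2} = \frac{\left(z^{2} + z^{2}\right) + \frac{-1 + z}{2 z}}{2} = \frac{2 z^{2} + \left(-1 + z\right) \frac{1}{2 z}}{2} = \frac{2 z^{2} + \frac{-1 + z}{2 z}}{2} = z^{2} + \frac{-1 + z}{4 z}$)
$A{\left(4,9 \right)} Q{\left(28 \right)} = 5 \cdot 4 \frac{-1 + 28 + 4 \cdot 28^{3}}{4 \cdot 28} = 20 \cdot \frac{1}{4} \cdot \frac{1}{28} \left(-1 + 28 + 4 \cdot 21952\right) = 20 \cdot \frac{1}{4} \cdot \frac{1}{28} \left(-1 + 28 + 87808\right) = 20 \cdot \frac{1}{4} \cdot \frac{1}{28} \cdot 87835 = 20 \cdot \frac{87835}{112} = \frac{439175}{28}$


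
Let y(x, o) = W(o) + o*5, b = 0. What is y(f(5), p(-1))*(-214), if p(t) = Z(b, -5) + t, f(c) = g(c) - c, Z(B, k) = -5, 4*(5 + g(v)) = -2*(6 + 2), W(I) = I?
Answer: 7704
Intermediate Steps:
g(v) = -9 (g(v) = -5 + (-2*(6 + 2))/4 = -5 + (-2*8)/4 = -5 + (1/4)*(-16) = -5 - 4 = -9)
f(c) = -9 - c
p(t) = -5 + t
y(x, o) = 6*o (y(x, o) = o + o*5 = o + 5*o = 6*o)
y(f(5), p(-1))*(-214) = (6*(-5 - 1))*(-214) = (6*(-6))*(-214) = -36*(-214) = 7704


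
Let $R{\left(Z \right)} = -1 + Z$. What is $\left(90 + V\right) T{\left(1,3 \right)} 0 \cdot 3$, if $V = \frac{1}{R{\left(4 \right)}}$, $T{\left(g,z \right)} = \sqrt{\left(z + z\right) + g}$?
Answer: $0$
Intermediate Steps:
$T{\left(g,z \right)} = \sqrt{g + 2 z}$ ($T{\left(g,z \right)} = \sqrt{2 z + g} = \sqrt{g + 2 z}$)
$V = \frac{1}{3}$ ($V = \frac{1}{-1 + 4} = \frac{1}{3} \approx 0.33333$)
$\left(90 + V\right) T{\left(1,3 \right)} 0 \cdot 3 = \left(90 + \frac{1}{3}\right) \sqrt{1 + 2 \cdot 3} \cdot 0 \cdot 3 = \frac{271 \sqrt{1 + 6} \cdot 0 \cdot 3}{3} = \frac{271 \sqrt{7} \cdot 0 \cdot 3}{3} = \frac{271 \cdot 0 \cdot 3}{3} = \frac{271}{3} \cdot 0 = 0$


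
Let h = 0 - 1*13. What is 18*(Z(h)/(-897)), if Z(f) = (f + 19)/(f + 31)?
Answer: -2/299 ≈ -0.0066890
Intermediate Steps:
h = -13 (h = 0 - 13 = -13)
Z(f) = (19 + f)/(31 + f)
18*(Z(h)/(-897)) = 18*(((19 - 13)/(31 - 13))/(-897)) = 18*((6/18)*(-1/897)) = 18*(((1/18)*6)*(-1/897)) = 18*((⅓)*(-1/897)) = 18*(-1/2691) = -2/299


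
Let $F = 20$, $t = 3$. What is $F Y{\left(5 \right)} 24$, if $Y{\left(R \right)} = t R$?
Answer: $7200$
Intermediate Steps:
$Y{\left(R \right)} = 3 R$
$F Y{\left(5 \right)} 24 = 20 \cdot 3 \cdot 5 \cdot 24 = 20 \cdot 15 \cdot 24 = 300 \cdot 24 = 7200$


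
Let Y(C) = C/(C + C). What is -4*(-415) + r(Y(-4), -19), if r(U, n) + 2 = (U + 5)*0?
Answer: 1658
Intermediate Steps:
Y(C) = ½ (Y(C) = C/((2*C)) = C*(1/(2*C)) = ½)
r(U, n) = -2 (r(U, n) = -2 + (U + 5)*0 = -2 + (5 + U)*0 = -2 + 0 = -2)
-4*(-415) + r(Y(-4), -19) = -4*(-415) - 2 = 1660 - 2 = 1658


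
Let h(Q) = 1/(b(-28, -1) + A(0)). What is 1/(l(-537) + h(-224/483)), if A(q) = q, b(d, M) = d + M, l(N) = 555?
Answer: 29/16094 ≈ 0.0018019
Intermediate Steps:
b(d, M) = M + d
h(Q) = -1/29 (h(Q) = 1/((-1 - 28) + 0) = 1/(-29 + 0) = 1/(-29) = -1/29)
1/(l(-537) + h(-224/483)) = 1/(555 - 1/29) = 1/(16094/29) = 29/16094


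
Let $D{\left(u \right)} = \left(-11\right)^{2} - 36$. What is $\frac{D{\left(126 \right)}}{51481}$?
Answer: $\frac{85}{51481} \approx 0.0016511$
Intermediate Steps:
$D{\left(u \right)} = 85$ ($D{\left(u \right)} = 121 - 36 = 85$)
$\frac{D{\left(126 \right)}}{51481} = \frac{85}{51481}$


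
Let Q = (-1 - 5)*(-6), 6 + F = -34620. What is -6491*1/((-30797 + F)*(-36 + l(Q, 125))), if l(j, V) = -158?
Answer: -6491/12692062 ≈ -0.00051142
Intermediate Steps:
F = -34626 (F = -6 - 34620 = -34626)
Q = 36 (Q = -6*(-6) = 36)
-6491*1/((-30797 + F)*(-36 + l(Q, 125))) = -6491*1/((-30797 - 34626)*(-36 - 158)) = -6491/((-65423*(-194))) = -6491/12692062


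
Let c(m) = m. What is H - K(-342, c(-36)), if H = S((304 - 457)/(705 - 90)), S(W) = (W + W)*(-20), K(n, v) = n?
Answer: 14430/41 ≈ 351.95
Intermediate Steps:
S(W) = -40*W (S(W) = (2*W)*(-20) = -40*W)
H = 408/41 (H = -40*(304 - 457)/(705 - 90) = -(-6120)/615 = -40*(-51/205) = 408/41 ≈ 9.9512)
H - K(-342, c(-36)) = 408/41 - 1*(-342) = 408/41 + 342 = 14430/41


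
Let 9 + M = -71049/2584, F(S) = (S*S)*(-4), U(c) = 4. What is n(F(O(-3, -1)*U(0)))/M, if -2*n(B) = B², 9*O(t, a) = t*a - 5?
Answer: 84672512/618735105 ≈ 0.13685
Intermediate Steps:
O(t, a) = -5/9 + a*t/9 (O(t, a) = (t*a - 5)/9 = (a*t - 5)/9 = (-5 + a*t)/9 = -5/9 + a*t/9)
F(S) = -4*S² (F(S) = S²*(-4) = -4*S²)
M = -94305/2584 (M = -9 - 71049/2584 = -94305/2584 ≈ -36.496)
n(B) = -B²/2
n(F(O(-3, -1)*U(0)))/M = (-4096*(-5/9 + (⅑)*(-1)*(-3))⁴/2)/(-94305/2584) = -4096*(-5/9 + ⅓)⁴/2*(-2584/94305) = -(-4*(-2/9*4)²)²/2*(-2584/94305) = -(-4*(-8/9)²)²/2*(-2584/94305) = -(-4*64/81)²/2*(-2584/94305) = -(-256/81)²/2*(-2584/94305) = -½*65536/6561*(-2584/94305) = -32768/6561*(-2584/94305) = 84672512/618735105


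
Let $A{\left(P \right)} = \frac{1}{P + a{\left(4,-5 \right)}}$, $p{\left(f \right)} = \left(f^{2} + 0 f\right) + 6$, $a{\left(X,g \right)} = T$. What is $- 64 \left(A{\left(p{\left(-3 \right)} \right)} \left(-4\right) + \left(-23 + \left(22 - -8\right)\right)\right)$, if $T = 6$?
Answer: $- \frac{9152}{21} \approx -435.81$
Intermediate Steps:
$a{\left(X,g \right)} = 6$
$p{\left(f \right)} = 6 + f^{2}$ ($p{\left(f \right)} = \left(f^{2} + 0\right) + 6 = f^{2} + 6 = 6 + f^{2}$)
$A{\left(P \right)} = \frac{1}{6 + P}$ ($A{\left(P \right)} = \frac{1}{P + 6} = \frac{1}{6 + P}$)
$- 64 \left(A{\left(p{\left(-3 \right)} \right)} \left(-4\right) + \left(-23 + \left(22 - -8\right)\right)\right) = - 64 \left(\frac{1}{6 + \left(6 + \left(-3\right)^{2}\right)} \left(-4\right) + \left(-23 + \left(22 - -8\right)\right)\right) = - 64 \left(\frac{1}{6 + \left(6 + 9\right)} \left(-4\right) + \left(-23 + \left(22 + 8\right)\right)\right) = - 64 \left(\frac{1}{6 + 15} \left(-4\right) + \left(-23 + 30\right)\right) = - 64 \left(\frac{1}{21} \left(-4\right) + 7\right) = - 64 \left(- \frac{4}{21} + 7\right) = \left(-64\right) \frac{143}{21} = - \frac{9152}{21}$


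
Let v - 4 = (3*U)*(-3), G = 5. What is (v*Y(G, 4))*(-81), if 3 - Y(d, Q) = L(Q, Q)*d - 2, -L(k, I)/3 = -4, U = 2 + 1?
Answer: -102465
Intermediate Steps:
U = 3
L(k, I) = 12 (L(k, I) = -3*(-4) = 12)
v = -23 (v = 4 + (3*3)*(-3) = 4 + 9*(-3) = 4 - 27 = -23)
Y(d, Q) = 5 - 12*d (Y(d, Q) = 3 - (12*d - 2) = 3 - (-2 + 12*d) = 3 + (2 - 12*d) = 5 - 12*d)
(v*Y(G, 4))*(-81) = -23*(5 - 12*5)*(-81) = -23*(5 - 60)*(-81) = -23*(-55)*(-81) = 1265*(-81) = -102465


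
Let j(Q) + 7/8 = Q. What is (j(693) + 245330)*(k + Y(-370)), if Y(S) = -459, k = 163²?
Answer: 25694550735/4 ≈ 6.4236e+9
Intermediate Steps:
j(Q) = -7/8 + Q
k = 26569
(j(693) + 245330)*(k + Y(-370)) = ((-7/8 + 693) + 245330)*(26569 - 459) = (5537/8 + 245330)*26110 = (1968177/8)*26110 = 25694550735/4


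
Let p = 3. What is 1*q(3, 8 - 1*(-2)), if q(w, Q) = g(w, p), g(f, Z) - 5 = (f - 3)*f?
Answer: 5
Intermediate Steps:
g(f, Z) = 5 + f*(-3 + f) (g(f, Z) = 5 + (f - 3)*f = 5 + (-3 + f)*f = 5 + f*(-3 + f))
q(w, Q) = 5 + w² - 3*w
1*q(3, 8 - 1*(-2)) = 1*(5 + 3² - 3*3) = 1*(5 + 9 - 9) = 1*5 = 5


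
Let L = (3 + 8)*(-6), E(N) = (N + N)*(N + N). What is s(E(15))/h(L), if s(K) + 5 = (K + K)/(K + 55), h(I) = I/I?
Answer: -595/191 ≈ -3.1152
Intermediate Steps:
E(N) = 4*N**2 (E(N) = (2*N)*(2*N) = 4*N**2)
L = -66 (L = 11*(-6) = -66)
h(I) = 1
s(K) = -5 + 2*K/(55 + K) (s(K) = -5 + (K + K)/(K + 55) = -5 + (2*K)/(55 + K) = -5 + 2*K/(55 + K))
s(E(15))/h(L) = ((-275 - 12*15**2)/(55 + 4*15**2))/1 = ((-275 - 12*225)/(55 + 4*225))*1 = ((-275 - 3*900)/(55 + 900))*1 = ((-275 - 2700)/955)*1 = ((1/955)*(-2975))*1 = -595/191*1 = -595/191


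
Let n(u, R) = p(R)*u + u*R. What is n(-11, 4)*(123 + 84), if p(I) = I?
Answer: -18216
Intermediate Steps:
n(u, R) = 2*R*u (n(u, R) = R*u + u*R = R*u + R*u = 2*R*u)
n(-11, 4)*(123 + 84) = (2*4*(-11))*(123 + 84) = -88*207 = -18216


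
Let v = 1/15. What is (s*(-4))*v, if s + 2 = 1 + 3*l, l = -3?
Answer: 8/3 ≈ 2.6667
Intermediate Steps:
s = -10 (s = -2 + (1 + 3*(-3)) = -2 + (1 - 9) = -2 - 8 = -10)
v = 1/15 (v = 1*(1/15) = 1/15 ≈ 0.066667)
(s*(-4))*v = -10*(-4)*(1/15) = 40*(1/15) = 8/3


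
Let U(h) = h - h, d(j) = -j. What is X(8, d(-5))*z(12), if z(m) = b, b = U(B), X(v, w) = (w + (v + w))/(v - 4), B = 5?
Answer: 0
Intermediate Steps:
X(v, w) = (v + 2*w)/(-4 + v)
U(h) = 0
b = 0
z(m) = 0
X(8, d(-5))*z(12) = ((8 + 2*(-1*(-5)))/(-4 + 8))*0 = ((8 + 2*5)/4)*0 = ((8 + 10)/4)*0 = ((1/4)*18)*0 = (9/2)*0 = 0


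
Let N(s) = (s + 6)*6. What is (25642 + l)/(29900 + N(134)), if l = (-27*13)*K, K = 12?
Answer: 2143/3074 ≈ 0.69714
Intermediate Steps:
l = -4212 (l = -27*13*12 = -351*12 = -4212)
N(s) = 36 + 6*s (N(s) = (6 + s)*6 = 36 + 6*s)
(25642 + l)/(29900 + N(134)) = (25642 - 4212)/(29900 + (36 + 6*134)) = 21430/(29900 + (36 + 804)) = 21430/(29900 + 840) = 21430/30740 = 21430*(1/30740) = 2143/3074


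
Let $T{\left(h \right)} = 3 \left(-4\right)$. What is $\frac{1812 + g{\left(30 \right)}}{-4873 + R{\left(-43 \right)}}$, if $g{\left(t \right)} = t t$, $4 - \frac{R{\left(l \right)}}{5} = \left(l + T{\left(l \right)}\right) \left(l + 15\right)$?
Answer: $- \frac{2712}{12553} \approx -0.21604$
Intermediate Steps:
$T{\left(h \right)} = -12$
$R{\left(l \right)} = 20 - 5 \left(-12 + l\right) \left(15 + l\right)$ ($R{\left(l \right)} = 20 - 5 \left(l - 12\right) \left(l + 15\right) = 20 - 5 \left(-12 + l\right) \left(15 + l\right)$)
$g{\left(t \right)} = t^{2}$
$\frac{1812 + g{\left(30 \right)}}{-4873 + R{\left(-43 \right)}} = \frac{1812 + 30^{2}}{-4873 - \left(-1565 + 9245\right)} = \frac{1812 + 900}{-4873 + \left(920 + 645 - 9245\right)} = \frac{2712}{-4873 + \left(920 + 645 - 9245\right)} = \frac{2712}{-4873 - 7680} = \frac{2712}{-12553} = 2712 \left(- \frac{1}{12553}\right) = - \frac{2712}{12553}$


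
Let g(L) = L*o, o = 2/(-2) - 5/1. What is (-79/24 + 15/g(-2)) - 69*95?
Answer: -157369/24 ≈ -6557.0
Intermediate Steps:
o = -6 (o = 2*(-½) - 5*1 = -1 - 5 = -6)
g(L) = -6*L (g(L) = L*(-6) = -6*L)
(-79/24 + 15/g(-2)) - 69*95 = (-79/24 + 15/((-6*(-2)))) - 69*95 = (-79*1/24 + 15/12) - 6555 = (-79/24 + 15*(1/12)) - 6555 = (-79/24 + 5/4) - 6555 = -49/24 - 6555 = -157369/24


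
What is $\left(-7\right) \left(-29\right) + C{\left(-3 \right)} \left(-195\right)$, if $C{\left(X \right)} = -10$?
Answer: $2153$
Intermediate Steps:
$\left(-7\right) \left(-29\right) + C{\left(-3 \right)} \left(-195\right) = \left(-7\right) \left(-29\right) - -1950 = 203 + 1950 = 2153$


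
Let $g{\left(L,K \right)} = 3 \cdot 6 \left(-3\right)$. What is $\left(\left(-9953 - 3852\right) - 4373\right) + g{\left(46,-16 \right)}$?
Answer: $-18232$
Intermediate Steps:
$g{\left(L,K \right)} = -54$ ($g{\left(L,K \right)} = 18 \left(-3\right) = -54$)
$\left(\left(-9953 - 3852\right) - 4373\right) + g{\left(46,-16 \right)} = \left(\left(-9953 - 3852\right) - 4373\right) - 54 = \left(-13805 - 4373\right) - 54 = -18178 - 54 = -18232$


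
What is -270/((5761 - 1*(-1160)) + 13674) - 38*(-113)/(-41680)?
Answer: -3322951/28613320 ≈ -0.11613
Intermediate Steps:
-270/((5761 - 1*(-1160)) + 13674) - 38*(-113)/(-41680) = -270/((5761 + 1160) + 13674) + 4294*(-1/41680) = -270/(6921 + 13674) - 2147/20840 = -270/20595 - 2147/20840 = -270*1/20595 - 2147/20840 = -18/1373 - 2147/20840 = -3322951/28613320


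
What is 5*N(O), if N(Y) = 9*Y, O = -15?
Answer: -675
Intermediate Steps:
5*N(O) = 5*(9*(-15)) = 5*(-135) = -675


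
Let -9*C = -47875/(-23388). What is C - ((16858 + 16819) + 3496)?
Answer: -7824666991/210492 ≈ -37173.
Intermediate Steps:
C = -47875/210492 (C = -(-47875)/(9*(-23388)) = -(-47875)*(-1)/(9*23388) = -⅑*47875/23388 = -47875/210492 ≈ -0.22744)
C - ((16858 + 16819) + 3496) = -47875/210492 - ((16858 + 16819) + 3496) = -47875/210492 - (33677 + 3496) = -47875/210492 - 1*37173 = -47875/210492 - 37173 = -7824666991/210492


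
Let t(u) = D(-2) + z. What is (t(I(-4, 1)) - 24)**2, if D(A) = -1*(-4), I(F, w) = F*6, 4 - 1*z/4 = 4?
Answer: 400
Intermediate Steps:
z = 0 (z = 16 - 4*4 = 16 - 16 = 0)
I(F, w) = 6*F
D(A) = 4
t(u) = 4 (t(u) = 4 + 0 = 4)
(t(I(-4, 1)) - 24)**2 = (4 - 24)**2 = (-20)**2 = 400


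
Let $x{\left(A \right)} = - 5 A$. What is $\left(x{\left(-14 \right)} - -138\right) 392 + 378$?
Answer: $81914$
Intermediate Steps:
$\left(x{\left(-14 \right)} - -138\right) 392 + 378 = \left(\left(-5\right) \left(-14\right) - -138\right) 392 + 378 = \left(70 + 138\right) 392 + 378 = 208 \cdot 392 + 378 = 81536 + 378 = 81914$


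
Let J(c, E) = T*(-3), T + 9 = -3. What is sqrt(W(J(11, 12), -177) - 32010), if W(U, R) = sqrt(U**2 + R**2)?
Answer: sqrt(-32010 + 15*sqrt(145)) ≈ 178.41*I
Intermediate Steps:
T = -12 (T = -9 - 3 = -12)
J(c, E) = 36 (J(c, E) = -12*(-3) = 36)
W(U, R) = sqrt(R**2 + U**2)
sqrt(W(J(11, 12), -177) - 32010) = sqrt(sqrt((-177)**2 + 36**2) - 32010) = sqrt(sqrt(31329 + 1296) - 32010) = sqrt(sqrt(32625) - 32010) = sqrt(15*sqrt(145) - 32010) = sqrt(-32010 + 15*sqrt(145))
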